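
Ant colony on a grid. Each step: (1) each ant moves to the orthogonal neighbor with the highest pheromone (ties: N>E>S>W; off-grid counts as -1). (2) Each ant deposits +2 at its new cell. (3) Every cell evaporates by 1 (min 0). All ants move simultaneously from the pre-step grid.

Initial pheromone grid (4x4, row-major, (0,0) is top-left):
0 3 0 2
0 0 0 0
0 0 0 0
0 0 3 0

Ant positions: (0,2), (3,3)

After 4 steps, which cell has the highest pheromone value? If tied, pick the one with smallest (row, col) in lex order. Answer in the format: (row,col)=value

Answer: (0,1)=3

Derivation:
Step 1: ant0:(0,2)->W->(0,1) | ant1:(3,3)->W->(3,2)
  grid max=4 at (0,1)
Step 2: ant0:(0,1)->E->(0,2) | ant1:(3,2)->N->(2,2)
  grid max=3 at (0,1)
Step 3: ant0:(0,2)->W->(0,1) | ant1:(2,2)->S->(3,2)
  grid max=4 at (0,1)
Step 4: ant0:(0,1)->E->(0,2) | ant1:(3,2)->N->(2,2)
  grid max=3 at (0,1)
Final grid:
  0 3 1 0
  0 0 0 0
  0 0 1 0
  0 0 3 0
Max pheromone 3 at (0,1)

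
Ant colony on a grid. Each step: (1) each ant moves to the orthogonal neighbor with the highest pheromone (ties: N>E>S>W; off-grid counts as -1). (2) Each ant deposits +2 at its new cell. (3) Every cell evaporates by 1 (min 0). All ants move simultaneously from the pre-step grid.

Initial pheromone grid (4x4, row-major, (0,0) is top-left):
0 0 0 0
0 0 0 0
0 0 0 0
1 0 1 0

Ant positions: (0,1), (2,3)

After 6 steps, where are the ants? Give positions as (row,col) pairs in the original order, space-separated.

Step 1: ant0:(0,1)->E->(0,2) | ant1:(2,3)->N->(1,3)
  grid max=1 at (0,2)
Step 2: ant0:(0,2)->E->(0,3) | ant1:(1,3)->N->(0,3)
  grid max=3 at (0,3)
Step 3: ant0:(0,3)->S->(1,3) | ant1:(0,3)->S->(1,3)
  grid max=3 at (1,3)
Step 4: ant0:(1,3)->N->(0,3) | ant1:(1,3)->N->(0,3)
  grid max=5 at (0,3)
Step 5: ant0:(0,3)->S->(1,3) | ant1:(0,3)->S->(1,3)
  grid max=5 at (1,3)
Step 6: ant0:(1,3)->N->(0,3) | ant1:(1,3)->N->(0,3)
  grid max=7 at (0,3)

(0,3) (0,3)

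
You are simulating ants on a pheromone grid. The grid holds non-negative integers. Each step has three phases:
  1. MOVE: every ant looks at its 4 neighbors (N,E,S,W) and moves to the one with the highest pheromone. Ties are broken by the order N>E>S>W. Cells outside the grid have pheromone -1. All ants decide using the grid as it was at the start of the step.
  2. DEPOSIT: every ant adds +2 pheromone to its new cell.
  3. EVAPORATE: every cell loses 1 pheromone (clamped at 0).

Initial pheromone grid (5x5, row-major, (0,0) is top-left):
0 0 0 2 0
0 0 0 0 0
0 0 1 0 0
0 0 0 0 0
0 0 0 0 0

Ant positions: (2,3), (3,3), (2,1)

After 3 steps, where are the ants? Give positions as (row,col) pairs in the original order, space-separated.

Step 1: ant0:(2,3)->W->(2,2) | ant1:(3,3)->N->(2,3) | ant2:(2,1)->E->(2,2)
  grid max=4 at (2,2)
Step 2: ant0:(2,2)->E->(2,3) | ant1:(2,3)->W->(2,2) | ant2:(2,2)->E->(2,3)
  grid max=5 at (2,2)
Step 3: ant0:(2,3)->W->(2,2) | ant1:(2,2)->E->(2,3) | ant2:(2,3)->W->(2,2)
  grid max=8 at (2,2)

(2,2) (2,3) (2,2)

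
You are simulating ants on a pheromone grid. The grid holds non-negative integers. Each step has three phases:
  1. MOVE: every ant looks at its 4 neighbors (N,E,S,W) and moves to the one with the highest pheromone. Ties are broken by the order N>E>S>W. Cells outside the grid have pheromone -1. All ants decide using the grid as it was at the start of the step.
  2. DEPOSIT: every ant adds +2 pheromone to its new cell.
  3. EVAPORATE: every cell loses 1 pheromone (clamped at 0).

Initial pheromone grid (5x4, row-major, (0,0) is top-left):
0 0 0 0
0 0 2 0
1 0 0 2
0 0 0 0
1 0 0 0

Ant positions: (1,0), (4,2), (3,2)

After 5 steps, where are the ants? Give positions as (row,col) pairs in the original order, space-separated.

Step 1: ant0:(1,0)->S->(2,0) | ant1:(4,2)->N->(3,2) | ant2:(3,2)->N->(2,2)
  grid max=2 at (2,0)
Step 2: ant0:(2,0)->N->(1,0) | ant1:(3,2)->N->(2,2) | ant2:(2,2)->N->(1,2)
  grid max=2 at (1,2)
Step 3: ant0:(1,0)->S->(2,0) | ant1:(2,2)->N->(1,2) | ant2:(1,2)->S->(2,2)
  grid max=3 at (1,2)
Step 4: ant0:(2,0)->N->(1,0) | ant1:(1,2)->S->(2,2) | ant2:(2,2)->N->(1,2)
  grid max=4 at (1,2)
Step 5: ant0:(1,0)->S->(2,0) | ant1:(2,2)->N->(1,2) | ant2:(1,2)->S->(2,2)
  grid max=5 at (1,2)

(2,0) (1,2) (2,2)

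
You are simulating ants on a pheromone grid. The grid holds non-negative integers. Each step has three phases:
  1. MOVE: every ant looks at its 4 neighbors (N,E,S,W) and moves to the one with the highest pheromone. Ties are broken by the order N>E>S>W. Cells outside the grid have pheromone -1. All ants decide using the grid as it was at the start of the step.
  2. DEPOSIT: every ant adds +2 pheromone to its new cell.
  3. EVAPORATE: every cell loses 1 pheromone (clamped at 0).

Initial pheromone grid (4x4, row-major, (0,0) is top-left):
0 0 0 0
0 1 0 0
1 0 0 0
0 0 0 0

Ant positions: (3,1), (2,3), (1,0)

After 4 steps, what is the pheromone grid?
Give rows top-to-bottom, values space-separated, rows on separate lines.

After step 1: ants at (2,1),(1,3),(1,1)
  0 0 0 0
  0 2 0 1
  0 1 0 0
  0 0 0 0
After step 2: ants at (1,1),(0,3),(2,1)
  0 0 0 1
  0 3 0 0
  0 2 0 0
  0 0 0 0
After step 3: ants at (2,1),(1,3),(1,1)
  0 0 0 0
  0 4 0 1
  0 3 0 0
  0 0 0 0
After step 4: ants at (1,1),(0,3),(2,1)
  0 0 0 1
  0 5 0 0
  0 4 0 0
  0 0 0 0

0 0 0 1
0 5 0 0
0 4 0 0
0 0 0 0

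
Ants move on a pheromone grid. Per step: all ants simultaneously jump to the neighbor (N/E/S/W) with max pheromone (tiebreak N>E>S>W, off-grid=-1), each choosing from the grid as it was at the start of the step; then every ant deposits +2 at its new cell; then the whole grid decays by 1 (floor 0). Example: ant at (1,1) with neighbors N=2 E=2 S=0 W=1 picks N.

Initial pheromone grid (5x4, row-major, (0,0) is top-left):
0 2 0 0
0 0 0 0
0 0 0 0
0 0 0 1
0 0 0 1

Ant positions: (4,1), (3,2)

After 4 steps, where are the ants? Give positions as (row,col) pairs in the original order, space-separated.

Step 1: ant0:(4,1)->N->(3,1) | ant1:(3,2)->E->(3,3)
  grid max=2 at (3,3)
Step 2: ant0:(3,1)->N->(2,1) | ant1:(3,3)->N->(2,3)
  grid max=1 at (2,1)
Step 3: ant0:(2,1)->N->(1,1) | ant1:(2,3)->S->(3,3)
  grid max=2 at (3,3)
Step 4: ant0:(1,1)->N->(0,1) | ant1:(3,3)->N->(2,3)
  grid max=1 at (0,1)

(0,1) (2,3)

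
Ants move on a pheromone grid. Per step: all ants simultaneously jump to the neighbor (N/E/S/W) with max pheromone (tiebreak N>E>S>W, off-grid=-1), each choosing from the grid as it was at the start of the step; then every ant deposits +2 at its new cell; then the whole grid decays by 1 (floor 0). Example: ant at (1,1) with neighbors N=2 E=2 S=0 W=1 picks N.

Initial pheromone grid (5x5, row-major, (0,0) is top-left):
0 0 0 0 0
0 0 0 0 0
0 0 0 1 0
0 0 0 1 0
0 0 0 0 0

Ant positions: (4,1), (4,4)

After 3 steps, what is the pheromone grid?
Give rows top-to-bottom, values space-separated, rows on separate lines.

After step 1: ants at (3,1),(3,4)
  0 0 0 0 0
  0 0 0 0 0
  0 0 0 0 0
  0 1 0 0 1
  0 0 0 0 0
After step 2: ants at (2,1),(2,4)
  0 0 0 0 0
  0 0 0 0 0
  0 1 0 0 1
  0 0 0 0 0
  0 0 0 0 0
After step 3: ants at (1,1),(1,4)
  0 0 0 0 0
  0 1 0 0 1
  0 0 0 0 0
  0 0 0 0 0
  0 0 0 0 0

0 0 0 0 0
0 1 0 0 1
0 0 0 0 0
0 0 0 0 0
0 0 0 0 0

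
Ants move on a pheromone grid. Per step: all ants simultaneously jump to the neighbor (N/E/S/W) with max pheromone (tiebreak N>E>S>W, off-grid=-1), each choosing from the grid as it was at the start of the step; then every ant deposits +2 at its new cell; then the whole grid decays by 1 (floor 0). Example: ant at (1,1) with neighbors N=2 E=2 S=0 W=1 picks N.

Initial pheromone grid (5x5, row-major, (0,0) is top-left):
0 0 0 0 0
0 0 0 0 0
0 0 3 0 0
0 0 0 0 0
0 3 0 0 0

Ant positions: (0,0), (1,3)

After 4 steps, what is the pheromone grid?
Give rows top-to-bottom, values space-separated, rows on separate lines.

After step 1: ants at (0,1),(0,3)
  0 1 0 1 0
  0 0 0 0 0
  0 0 2 0 0
  0 0 0 0 0
  0 2 0 0 0
After step 2: ants at (0,2),(0,4)
  0 0 1 0 1
  0 0 0 0 0
  0 0 1 0 0
  0 0 0 0 0
  0 1 0 0 0
After step 3: ants at (0,3),(1,4)
  0 0 0 1 0
  0 0 0 0 1
  0 0 0 0 0
  0 0 0 0 0
  0 0 0 0 0
After step 4: ants at (0,4),(0,4)
  0 0 0 0 3
  0 0 0 0 0
  0 0 0 0 0
  0 0 0 0 0
  0 0 0 0 0

0 0 0 0 3
0 0 0 0 0
0 0 0 0 0
0 0 0 0 0
0 0 0 0 0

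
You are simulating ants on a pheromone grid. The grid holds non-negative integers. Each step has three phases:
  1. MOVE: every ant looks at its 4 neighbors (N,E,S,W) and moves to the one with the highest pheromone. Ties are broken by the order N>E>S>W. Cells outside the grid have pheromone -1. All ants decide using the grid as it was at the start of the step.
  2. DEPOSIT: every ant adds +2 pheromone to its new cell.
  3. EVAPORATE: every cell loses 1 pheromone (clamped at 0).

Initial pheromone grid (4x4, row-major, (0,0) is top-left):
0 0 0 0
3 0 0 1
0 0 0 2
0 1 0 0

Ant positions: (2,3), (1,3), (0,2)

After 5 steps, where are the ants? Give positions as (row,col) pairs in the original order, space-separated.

Step 1: ant0:(2,3)->N->(1,3) | ant1:(1,3)->S->(2,3) | ant2:(0,2)->E->(0,3)
  grid max=3 at (2,3)
Step 2: ant0:(1,3)->S->(2,3) | ant1:(2,3)->N->(1,3) | ant2:(0,3)->S->(1,3)
  grid max=5 at (1,3)
Step 3: ant0:(2,3)->N->(1,3) | ant1:(1,3)->S->(2,3) | ant2:(1,3)->S->(2,3)
  grid max=7 at (2,3)
Step 4: ant0:(1,3)->S->(2,3) | ant1:(2,3)->N->(1,3) | ant2:(2,3)->N->(1,3)
  grid max=9 at (1,3)
Step 5: ant0:(2,3)->N->(1,3) | ant1:(1,3)->S->(2,3) | ant2:(1,3)->S->(2,3)
  grid max=11 at (2,3)

(1,3) (2,3) (2,3)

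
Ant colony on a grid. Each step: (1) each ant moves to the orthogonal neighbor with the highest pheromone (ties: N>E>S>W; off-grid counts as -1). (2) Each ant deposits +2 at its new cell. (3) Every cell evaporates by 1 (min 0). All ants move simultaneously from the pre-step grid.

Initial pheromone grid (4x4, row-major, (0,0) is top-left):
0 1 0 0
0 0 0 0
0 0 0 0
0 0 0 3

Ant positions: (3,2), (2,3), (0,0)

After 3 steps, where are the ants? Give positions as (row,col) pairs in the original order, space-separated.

Step 1: ant0:(3,2)->E->(3,3) | ant1:(2,3)->S->(3,3) | ant2:(0,0)->E->(0,1)
  grid max=6 at (3,3)
Step 2: ant0:(3,3)->N->(2,3) | ant1:(3,3)->N->(2,3) | ant2:(0,1)->E->(0,2)
  grid max=5 at (3,3)
Step 3: ant0:(2,3)->S->(3,3) | ant1:(2,3)->S->(3,3) | ant2:(0,2)->W->(0,1)
  grid max=8 at (3,3)

(3,3) (3,3) (0,1)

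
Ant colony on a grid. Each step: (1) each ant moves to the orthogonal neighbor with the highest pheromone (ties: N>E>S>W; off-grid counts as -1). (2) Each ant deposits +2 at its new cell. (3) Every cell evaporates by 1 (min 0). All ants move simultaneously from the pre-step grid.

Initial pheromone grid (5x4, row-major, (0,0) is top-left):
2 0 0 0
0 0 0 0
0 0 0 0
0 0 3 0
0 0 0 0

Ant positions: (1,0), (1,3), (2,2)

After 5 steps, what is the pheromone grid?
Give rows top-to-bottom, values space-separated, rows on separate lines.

After step 1: ants at (0,0),(0,3),(3,2)
  3 0 0 1
  0 0 0 0
  0 0 0 0
  0 0 4 0
  0 0 0 0
After step 2: ants at (0,1),(1,3),(2,2)
  2 1 0 0
  0 0 0 1
  0 0 1 0
  0 0 3 0
  0 0 0 0
After step 3: ants at (0,0),(0,3),(3,2)
  3 0 0 1
  0 0 0 0
  0 0 0 0
  0 0 4 0
  0 0 0 0
After step 4: ants at (0,1),(1,3),(2,2)
  2 1 0 0
  0 0 0 1
  0 0 1 0
  0 0 3 0
  0 0 0 0
After step 5: ants at (0,0),(0,3),(3,2)
  3 0 0 1
  0 0 0 0
  0 0 0 0
  0 0 4 0
  0 0 0 0

3 0 0 1
0 0 0 0
0 0 0 0
0 0 4 0
0 0 0 0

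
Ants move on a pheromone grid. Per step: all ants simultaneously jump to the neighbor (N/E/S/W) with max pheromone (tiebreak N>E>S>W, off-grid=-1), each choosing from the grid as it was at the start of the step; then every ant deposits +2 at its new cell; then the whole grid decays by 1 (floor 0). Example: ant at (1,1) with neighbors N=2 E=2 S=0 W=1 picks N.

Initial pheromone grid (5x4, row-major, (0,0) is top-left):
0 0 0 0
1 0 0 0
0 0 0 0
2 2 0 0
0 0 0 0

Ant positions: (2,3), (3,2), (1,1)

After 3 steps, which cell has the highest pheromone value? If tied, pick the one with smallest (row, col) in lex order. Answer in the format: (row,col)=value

Step 1: ant0:(2,3)->N->(1,3) | ant1:(3,2)->W->(3,1) | ant2:(1,1)->W->(1,0)
  grid max=3 at (3,1)
Step 2: ant0:(1,3)->N->(0,3) | ant1:(3,1)->W->(3,0) | ant2:(1,0)->N->(0,0)
  grid max=2 at (3,0)
Step 3: ant0:(0,3)->S->(1,3) | ant1:(3,0)->E->(3,1) | ant2:(0,0)->S->(1,0)
  grid max=3 at (3,1)
Final grid:
  0 0 0 0
  2 0 0 1
  0 0 0 0
  1 3 0 0
  0 0 0 0
Max pheromone 3 at (3,1)

Answer: (3,1)=3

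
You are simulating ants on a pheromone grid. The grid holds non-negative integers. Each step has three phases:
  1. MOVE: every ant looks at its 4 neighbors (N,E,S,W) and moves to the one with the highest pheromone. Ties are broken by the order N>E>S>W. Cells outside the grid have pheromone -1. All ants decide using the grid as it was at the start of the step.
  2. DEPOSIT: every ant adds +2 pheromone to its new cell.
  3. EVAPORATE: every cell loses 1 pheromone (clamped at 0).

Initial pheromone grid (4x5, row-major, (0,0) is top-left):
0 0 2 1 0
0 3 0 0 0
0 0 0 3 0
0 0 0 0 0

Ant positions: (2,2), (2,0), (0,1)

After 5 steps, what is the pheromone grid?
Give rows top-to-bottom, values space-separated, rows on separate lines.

After step 1: ants at (2,3),(1,0),(1,1)
  0 0 1 0 0
  1 4 0 0 0
  0 0 0 4 0
  0 0 0 0 0
After step 2: ants at (1,3),(1,1),(1,0)
  0 0 0 0 0
  2 5 0 1 0
  0 0 0 3 0
  0 0 0 0 0
After step 3: ants at (2,3),(1,0),(1,1)
  0 0 0 0 0
  3 6 0 0 0
  0 0 0 4 0
  0 0 0 0 0
After step 4: ants at (1,3),(1,1),(1,0)
  0 0 0 0 0
  4 7 0 1 0
  0 0 0 3 0
  0 0 0 0 0
After step 5: ants at (2,3),(1,0),(1,1)
  0 0 0 0 0
  5 8 0 0 0
  0 0 0 4 0
  0 0 0 0 0

0 0 0 0 0
5 8 0 0 0
0 0 0 4 0
0 0 0 0 0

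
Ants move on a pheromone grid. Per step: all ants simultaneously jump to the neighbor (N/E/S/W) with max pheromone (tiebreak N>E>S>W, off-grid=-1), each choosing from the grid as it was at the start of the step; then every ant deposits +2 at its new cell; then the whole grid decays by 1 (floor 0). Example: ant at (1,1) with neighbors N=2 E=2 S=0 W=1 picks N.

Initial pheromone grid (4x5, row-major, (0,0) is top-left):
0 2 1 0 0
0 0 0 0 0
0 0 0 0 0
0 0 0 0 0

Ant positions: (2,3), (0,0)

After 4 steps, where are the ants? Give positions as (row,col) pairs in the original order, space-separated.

Step 1: ant0:(2,3)->N->(1,3) | ant1:(0,0)->E->(0,1)
  grid max=3 at (0,1)
Step 2: ant0:(1,3)->N->(0,3) | ant1:(0,1)->E->(0,2)
  grid max=2 at (0,1)
Step 3: ant0:(0,3)->W->(0,2) | ant1:(0,2)->W->(0,1)
  grid max=3 at (0,1)
Step 4: ant0:(0,2)->W->(0,1) | ant1:(0,1)->E->(0,2)
  grid max=4 at (0,1)

(0,1) (0,2)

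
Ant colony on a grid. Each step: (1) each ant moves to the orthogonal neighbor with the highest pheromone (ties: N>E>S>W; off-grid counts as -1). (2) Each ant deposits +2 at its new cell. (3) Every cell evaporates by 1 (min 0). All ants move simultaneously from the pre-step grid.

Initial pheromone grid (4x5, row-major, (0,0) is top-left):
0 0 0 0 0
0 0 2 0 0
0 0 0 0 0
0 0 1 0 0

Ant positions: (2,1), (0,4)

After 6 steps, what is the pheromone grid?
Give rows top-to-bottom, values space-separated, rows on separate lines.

After step 1: ants at (1,1),(1,4)
  0 0 0 0 0
  0 1 1 0 1
  0 0 0 0 0
  0 0 0 0 0
After step 2: ants at (1,2),(0,4)
  0 0 0 0 1
  0 0 2 0 0
  0 0 0 0 0
  0 0 0 0 0
After step 3: ants at (0,2),(1,4)
  0 0 1 0 0
  0 0 1 0 1
  0 0 0 0 0
  0 0 0 0 0
After step 4: ants at (1,2),(0,4)
  0 0 0 0 1
  0 0 2 0 0
  0 0 0 0 0
  0 0 0 0 0
After step 5: ants at (0,2),(1,4)
  0 0 1 0 0
  0 0 1 0 1
  0 0 0 0 0
  0 0 0 0 0
After step 6: ants at (1,2),(0,4)
  0 0 0 0 1
  0 0 2 0 0
  0 0 0 0 0
  0 0 0 0 0

0 0 0 0 1
0 0 2 0 0
0 0 0 0 0
0 0 0 0 0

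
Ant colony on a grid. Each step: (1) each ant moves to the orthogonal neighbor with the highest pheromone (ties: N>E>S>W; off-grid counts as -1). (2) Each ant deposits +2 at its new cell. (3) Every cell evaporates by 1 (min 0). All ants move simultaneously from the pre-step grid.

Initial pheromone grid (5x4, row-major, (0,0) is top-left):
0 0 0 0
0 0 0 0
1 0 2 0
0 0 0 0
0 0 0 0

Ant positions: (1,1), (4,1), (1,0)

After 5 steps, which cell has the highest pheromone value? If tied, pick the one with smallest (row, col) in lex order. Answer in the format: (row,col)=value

Step 1: ant0:(1,1)->N->(0,1) | ant1:(4,1)->N->(3,1) | ant2:(1,0)->S->(2,0)
  grid max=2 at (2,0)
Step 2: ant0:(0,1)->E->(0,2) | ant1:(3,1)->N->(2,1) | ant2:(2,0)->N->(1,0)
  grid max=1 at (0,2)
Step 3: ant0:(0,2)->E->(0,3) | ant1:(2,1)->W->(2,0) | ant2:(1,0)->S->(2,0)
  grid max=4 at (2,0)
Step 4: ant0:(0,3)->S->(1,3) | ant1:(2,0)->N->(1,0) | ant2:(2,0)->N->(1,0)
  grid max=3 at (1,0)
Step 5: ant0:(1,3)->N->(0,3) | ant1:(1,0)->S->(2,0) | ant2:(1,0)->S->(2,0)
  grid max=6 at (2,0)
Final grid:
  0 0 0 1
  2 0 0 0
  6 0 0 0
  0 0 0 0
  0 0 0 0
Max pheromone 6 at (2,0)

Answer: (2,0)=6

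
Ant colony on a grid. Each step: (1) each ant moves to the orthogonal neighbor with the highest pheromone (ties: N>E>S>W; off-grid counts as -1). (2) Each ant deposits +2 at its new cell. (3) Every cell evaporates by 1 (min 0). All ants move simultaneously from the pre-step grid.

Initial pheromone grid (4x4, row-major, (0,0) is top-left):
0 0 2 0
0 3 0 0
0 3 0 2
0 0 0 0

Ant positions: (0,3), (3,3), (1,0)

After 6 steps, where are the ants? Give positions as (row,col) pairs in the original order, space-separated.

Step 1: ant0:(0,3)->W->(0,2) | ant1:(3,3)->N->(2,3) | ant2:(1,0)->E->(1,1)
  grid max=4 at (1,1)
Step 2: ant0:(0,2)->E->(0,3) | ant1:(2,3)->N->(1,3) | ant2:(1,1)->S->(2,1)
  grid max=3 at (1,1)
Step 3: ant0:(0,3)->W->(0,2) | ant1:(1,3)->S->(2,3) | ant2:(2,1)->N->(1,1)
  grid max=4 at (1,1)
Step 4: ant0:(0,2)->E->(0,3) | ant1:(2,3)->N->(1,3) | ant2:(1,1)->S->(2,1)
  grid max=3 at (1,1)
Step 5: ant0:(0,3)->W->(0,2) | ant1:(1,3)->S->(2,3) | ant2:(2,1)->N->(1,1)
  grid max=4 at (1,1)
Step 6: ant0:(0,2)->E->(0,3) | ant1:(2,3)->N->(1,3) | ant2:(1,1)->S->(2,1)
  grid max=3 at (1,1)

(0,3) (1,3) (2,1)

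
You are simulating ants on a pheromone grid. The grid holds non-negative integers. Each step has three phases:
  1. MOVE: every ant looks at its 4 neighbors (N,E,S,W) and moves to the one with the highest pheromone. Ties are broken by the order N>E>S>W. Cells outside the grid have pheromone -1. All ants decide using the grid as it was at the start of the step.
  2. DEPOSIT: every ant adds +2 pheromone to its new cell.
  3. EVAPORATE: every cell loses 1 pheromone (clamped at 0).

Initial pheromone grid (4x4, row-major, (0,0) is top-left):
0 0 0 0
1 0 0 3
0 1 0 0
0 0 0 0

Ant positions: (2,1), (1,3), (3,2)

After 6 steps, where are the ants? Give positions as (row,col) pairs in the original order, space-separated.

Step 1: ant0:(2,1)->N->(1,1) | ant1:(1,3)->N->(0,3) | ant2:(3,2)->N->(2,2)
  grid max=2 at (1,3)
Step 2: ant0:(1,1)->N->(0,1) | ant1:(0,3)->S->(1,3) | ant2:(2,2)->N->(1,2)
  grid max=3 at (1,3)
Step 3: ant0:(0,1)->E->(0,2) | ant1:(1,3)->W->(1,2) | ant2:(1,2)->E->(1,3)
  grid max=4 at (1,3)
Step 4: ant0:(0,2)->S->(1,2) | ant1:(1,2)->E->(1,3) | ant2:(1,3)->W->(1,2)
  grid max=5 at (1,2)
Step 5: ant0:(1,2)->E->(1,3) | ant1:(1,3)->W->(1,2) | ant2:(1,2)->E->(1,3)
  grid max=8 at (1,3)
Step 6: ant0:(1,3)->W->(1,2) | ant1:(1,2)->E->(1,3) | ant2:(1,3)->W->(1,2)
  grid max=9 at (1,2)

(1,2) (1,3) (1,2)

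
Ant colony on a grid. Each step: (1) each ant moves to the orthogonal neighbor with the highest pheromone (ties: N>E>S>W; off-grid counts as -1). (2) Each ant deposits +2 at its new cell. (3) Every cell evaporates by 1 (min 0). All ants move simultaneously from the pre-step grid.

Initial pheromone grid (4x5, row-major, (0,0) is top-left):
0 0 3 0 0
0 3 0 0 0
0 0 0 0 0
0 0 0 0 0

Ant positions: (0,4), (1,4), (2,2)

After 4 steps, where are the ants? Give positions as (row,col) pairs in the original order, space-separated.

Step 1: ant0:(0,4)->S->(1,4) | ant1:(1,4)->N->(0,4) | ant2:(2,2)->N->(1,2)
  grid max=2 at (0,2)
Step 2: ant0:(1,4)->N->(0,4) | ant1:(0,4)->S->(1,4) | ant2:(1,2)->N->(0,2)
  grid max=3 at (0,2)
Step 3: ant0:(0,4)->S->(1,4) | ant1:(1,4)->N->(0,4) | ant2:(0,2)->E->(0,3)
  grid max=3 at (0,4)
Step 4: ant0:(1,4)->N->(0,4) | ant1:(0,4)->S->(1,4) | ant2:(0,3)->E->(0,4)
  grid max=6 at (0,4)

(0,4) (1,4) (0,4)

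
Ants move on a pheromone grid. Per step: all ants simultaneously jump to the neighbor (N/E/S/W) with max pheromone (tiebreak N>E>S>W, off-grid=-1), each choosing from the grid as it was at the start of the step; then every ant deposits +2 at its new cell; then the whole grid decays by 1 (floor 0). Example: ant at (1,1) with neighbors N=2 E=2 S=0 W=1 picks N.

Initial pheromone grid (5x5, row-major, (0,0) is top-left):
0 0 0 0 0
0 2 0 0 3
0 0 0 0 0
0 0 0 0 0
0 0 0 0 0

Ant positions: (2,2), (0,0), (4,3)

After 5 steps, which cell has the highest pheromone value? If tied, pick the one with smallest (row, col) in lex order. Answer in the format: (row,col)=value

Step 1: ant0:(2,2)->N->(1,2) | ant1:(0,0)->E->(0,1) | ant2:(4,3)->N->(3,3)
  grid max=2 at (1,4)
Step 2: ant0:(1,2)->W->(1,1) | ant1:(0,1)->S->(1,1) | ant2:(3,3)->N->(2,3)
  grid max=4 at (1,1)
Step 3: ant0:(1,1)->N->(0,1) | ant1:(1,1)->N->(0,1) | ant2:(2,3)->N->(1,3)
  grid max=3 at (0,1)
Step 4: ant0:(0,1)->S->(1,1) | ant1:(0,1)->S->(1,1) | ant2:(1,3)->N->(0,3)
  grid max=6 at (1,1)
Step 5: ant0:(1,1)->N->(0,1) | ant1:(1,1)->N->(0,1) | ant2:(0,3)->E->(0,4)
  grid max=5 at (0,1)
Final grid:
  0 5 0 0 1
  0 5 0 0 0
  0 0 0 0 0
  0 0 0 0 0
  0 0 0 0 0
Max pheromone 5 at (0,1)

Answer: (0,1)=5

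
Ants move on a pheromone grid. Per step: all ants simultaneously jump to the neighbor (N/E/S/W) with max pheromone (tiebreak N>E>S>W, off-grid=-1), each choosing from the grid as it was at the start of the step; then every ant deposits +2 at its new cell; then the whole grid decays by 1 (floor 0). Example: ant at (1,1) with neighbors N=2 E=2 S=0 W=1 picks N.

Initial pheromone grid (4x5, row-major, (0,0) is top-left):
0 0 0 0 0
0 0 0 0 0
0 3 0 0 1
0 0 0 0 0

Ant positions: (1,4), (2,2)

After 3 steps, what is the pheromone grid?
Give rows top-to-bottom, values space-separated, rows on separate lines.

After step 1: ants at (2,4),(2,1)
  0 0 0 0 0
  0 0 0 0 0
  0 4 0 0 2
  0 0 0 0 0
After step 2: ants at (1,4),(1,1)
  0 0 0 0 0
  0 1 0 0 1
  0 3 0 0 1
  0 0 0 0 0
After step 3: ants at (2,4),(2,1)
  0 0 0 0 0
  0 0 0 0 0
  0 4 0 0 2
  0 0 0 0 0

0 0 0 0 0
0 0 0 0 0
0 4 0 0 2
0 0 0 0 0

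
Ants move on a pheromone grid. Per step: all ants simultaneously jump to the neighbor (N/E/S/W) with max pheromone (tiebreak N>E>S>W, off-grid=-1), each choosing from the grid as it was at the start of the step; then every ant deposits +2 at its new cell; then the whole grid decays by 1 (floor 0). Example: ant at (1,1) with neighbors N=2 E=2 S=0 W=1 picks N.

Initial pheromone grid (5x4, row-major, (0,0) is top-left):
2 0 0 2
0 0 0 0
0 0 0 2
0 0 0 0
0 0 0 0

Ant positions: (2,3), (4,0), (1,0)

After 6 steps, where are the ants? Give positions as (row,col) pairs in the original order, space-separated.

Step 1: ant0:(2,3)->N->(1,3) | ant1:(4,0)->N->(3,0) | ant2:(1,0)->N->(0,0)
  grid max=3 at (0,0)
Step 2: ant0:(1,3)->N->(0,3) | ant1:(3,0)->N->(2,0) | ant2:(0,0)->E->(0,1)
  grid max=2 at (0,0)
Step 3: ant0:(0,3)->S->(1,3) | ant1:(2,0)->N->(1,0) | ant2:(0,1)->W->(0,0)
  grid max=3 at (0,0)
Step 4: ant0:(1,3)->N->(0,3) | ant1:(1,0)->N->(0,0) | ant2:(0,0)->S->(1,0)
  grid max=4 at (0,0)
Step 5: ant0:(0,3)->S->(1,3) | ant1:(0,0)->S->(1,0) | ant2:(1,0)->N->(0,0)
  grid max=5 at (0,0)
Step 6: ant0:(1,3)->N->(0,3) | ant1:(1,0)->N->(0,0) | ant2:(0,0)->S->(1,0)
  grid max=6 at (0,0)

(0,3) (0,0) (1,0)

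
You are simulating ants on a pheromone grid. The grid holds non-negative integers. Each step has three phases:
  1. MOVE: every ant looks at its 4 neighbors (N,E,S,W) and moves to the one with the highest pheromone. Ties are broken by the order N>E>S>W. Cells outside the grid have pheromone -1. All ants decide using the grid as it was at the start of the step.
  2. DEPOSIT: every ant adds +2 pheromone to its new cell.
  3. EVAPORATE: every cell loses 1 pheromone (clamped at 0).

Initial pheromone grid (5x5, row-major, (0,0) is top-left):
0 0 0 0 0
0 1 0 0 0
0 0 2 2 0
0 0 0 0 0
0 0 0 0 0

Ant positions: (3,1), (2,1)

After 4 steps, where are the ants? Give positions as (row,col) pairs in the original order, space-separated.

Step 1: ant0:(3,1)->N->(2,1) | ant1:(2,1)->E->(2,2)
  grid max=3 at (2,2)
Step 2: ant0:(2,1)->E->(2,2) | ant1:(2,2)->E->(2,3)
  grid max=4 at (2,2)
Step 3: ant0:(2,2)->E->(2,3) | ant1:(2,3)->W->(2,2)
  grid max=5 at (2,2)
Step 4: ant0:(2,3)->W->(2,2) | ant1:(2,2)->E->(2,3)
  grid max=6 at (2,2)

(2,2) (2,3)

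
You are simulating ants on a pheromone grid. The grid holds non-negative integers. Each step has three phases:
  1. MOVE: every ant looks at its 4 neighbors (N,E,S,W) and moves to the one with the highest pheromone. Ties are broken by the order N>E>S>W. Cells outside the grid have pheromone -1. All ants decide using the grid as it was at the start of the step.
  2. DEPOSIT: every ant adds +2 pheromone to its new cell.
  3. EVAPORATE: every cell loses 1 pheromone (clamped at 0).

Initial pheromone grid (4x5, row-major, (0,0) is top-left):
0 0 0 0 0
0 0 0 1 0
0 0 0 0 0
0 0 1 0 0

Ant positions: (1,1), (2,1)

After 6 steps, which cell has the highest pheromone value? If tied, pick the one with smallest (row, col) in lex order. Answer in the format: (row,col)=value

Answer: (0,1)=6

Derivation:
Step 1: ant0:(1,1)->N->(0,1) | ant1:(2,1)->N->(1,1)
  grid max=1 at (0,1)
Step 2: ant0:(0,1)->S->(1,1) | ant1:(1,1)->N->(0,1)
  grid max=2 at (0,1)
Step 3: ant0:(1,1)->N->(0,1) | ant1:(0,1)->S->(1,1)
  grid max=3 at (0,1)
Step 4: ant0:(0,1)->S->(1,1) | ant1:(1,1)->N->(0,1)
  grid max=4 at (0,1)
Step 5: ant0:(1,1)->N->(0,1) | ant1:(0,1)->S->(1,1)
  grid max=5 at (0,1)
Step 6: ant0:(0,1)->S->(1,1) | ant1:(1,1)->N->(0,1)
  grid max=6 at (0,1)
Final grid:
  0 6 0 0 0
  0 6 0 0 0
  0 0 0 0 0
  0 0 0 0 0
Max pheromone 6 at (0,1)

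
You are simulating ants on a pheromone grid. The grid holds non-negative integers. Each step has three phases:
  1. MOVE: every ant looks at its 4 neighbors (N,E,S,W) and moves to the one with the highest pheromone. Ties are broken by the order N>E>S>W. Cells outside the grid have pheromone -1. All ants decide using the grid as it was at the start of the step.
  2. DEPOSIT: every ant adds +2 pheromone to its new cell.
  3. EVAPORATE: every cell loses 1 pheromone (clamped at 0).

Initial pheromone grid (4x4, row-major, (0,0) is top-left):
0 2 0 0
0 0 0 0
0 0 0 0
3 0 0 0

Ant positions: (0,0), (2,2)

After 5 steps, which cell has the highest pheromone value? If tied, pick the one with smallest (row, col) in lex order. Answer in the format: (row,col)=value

Step 1: ant0:(0,0)->E->(0,1) | ant1:(2,2)->N->(1,2)
  grid max=3 at (0,1)
Step 2: ant0:(0,1)->E->(0,2) | ant1:(1,2)->N->(0,2)
  grid max=3 at (0,2)
Step 3: ant0:(0,2)->W->(0,1) | ant1:(0,2)->W->(0,1)
  grid max=5 at (0,1)
Step 4: ant0:(0,1)->E->(0,2) | ant1:(0,1)->E->(0,2)
  grid max=5 at (0,2)
Step 5: ant0:(0,2)->W->(0,1) | ant1:(0,2)->W->(0,1)
  grid max=7 at (0,1)
Final grid:
  0 7 4 0
  0 0 0 0
  0 0 0 0
  0 0 0 0
Max pheromone 7 at (0,1)

Answer: (0,1)=7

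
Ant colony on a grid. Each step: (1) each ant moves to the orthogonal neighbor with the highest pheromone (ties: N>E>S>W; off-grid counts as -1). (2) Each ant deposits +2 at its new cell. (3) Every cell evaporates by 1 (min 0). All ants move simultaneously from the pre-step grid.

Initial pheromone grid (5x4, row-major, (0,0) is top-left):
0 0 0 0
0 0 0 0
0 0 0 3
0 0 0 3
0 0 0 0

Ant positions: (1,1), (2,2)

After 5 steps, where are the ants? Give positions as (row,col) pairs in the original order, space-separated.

Step 1: ant0:(1,1)->N->(0,1) | ant1:(2,2)->E->(2,3)
  grid max=4 at (2,3)
Step 2: ant0:(0,1)->E->(0,2) | ant1:(2,3)->S->(3,3)
  grid max=3 at (2,3)
Step 3: ant0:(0,2)->E->(0,3) | ant1:(3,3)->N->(2,3)
  grid max=4 at (2,3)
Step 4: ant0:(0,3)->S->(1,3) | ant1:(2,3)->S->(3,3)
  grid max=3 at (2,3)
Step 5: ant0:(1,3)->S->(2,3) | ant1:(3,3)->N->(2,3)
  grid max=6 at (2,3)

(2,3) (2,3)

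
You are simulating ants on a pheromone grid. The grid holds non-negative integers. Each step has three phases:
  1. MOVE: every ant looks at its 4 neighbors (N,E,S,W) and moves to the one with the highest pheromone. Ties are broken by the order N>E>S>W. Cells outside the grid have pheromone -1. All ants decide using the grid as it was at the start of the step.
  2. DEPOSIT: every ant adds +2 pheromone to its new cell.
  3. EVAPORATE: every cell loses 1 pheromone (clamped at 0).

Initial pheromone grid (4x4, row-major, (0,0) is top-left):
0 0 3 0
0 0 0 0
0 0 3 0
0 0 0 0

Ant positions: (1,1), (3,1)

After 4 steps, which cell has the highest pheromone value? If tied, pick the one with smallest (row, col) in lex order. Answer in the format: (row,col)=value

Step 1: ant0:(1,1)->N->(0,1) | ant1:(3,1)->N->(2,1)
  grid max=2 at (0,2)
Step 2: ant0:(0,1)->E->(0,2) | ant1:(2,1)->E->(2,2)
  grid max=3 at (0,2)
Step 3: ant0:(0,2)->E->(0,3) | ant1:(2,2)->N->(1,2)
  grid max=2 at (0,2)
Step 4: ant0:(0,3)->W->(0,2) | ant1:(1,2)->N->(0,2)
  grid max=5 at (0,2)
Final grid:
  0 0 5 0
  0 0 0 0
  0 0 1 0
  0 0 0 0
Max pheromone 5 at (0,2)

Answer: (0,2)=5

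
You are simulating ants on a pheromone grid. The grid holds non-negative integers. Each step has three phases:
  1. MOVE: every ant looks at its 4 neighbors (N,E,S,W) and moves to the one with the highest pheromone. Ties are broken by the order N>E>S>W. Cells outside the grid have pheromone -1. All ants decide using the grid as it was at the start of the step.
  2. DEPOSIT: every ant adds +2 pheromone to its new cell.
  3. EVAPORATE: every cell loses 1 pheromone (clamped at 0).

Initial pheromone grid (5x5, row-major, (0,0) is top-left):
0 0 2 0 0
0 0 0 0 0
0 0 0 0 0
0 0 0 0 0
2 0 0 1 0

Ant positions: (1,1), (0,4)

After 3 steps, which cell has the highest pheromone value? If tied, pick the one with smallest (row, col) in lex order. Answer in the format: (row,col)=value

Step 1: ant0:(1,1)->N->(0,1) | ant1:(0,4)->S->(1,4)
  grid max=1 at (0,1)
Step 2: ant0:(0,1)->E->(0,2) | ant1:(1,4)->N->(0,4)
  grid max=2 at (0,2)
Step 3: ant0:(0,2)->E->(0,3) | ant1:(0,4)->S->(1,4)
  grid max=1 at (0,2)
Final grid:
  0 0 1 1 0
  0 0 0 0 1
  0 0 0 0 0
  0 0 0 0 0
  0 0 0 0 0
Max pheromone 1 at (0,2)

Answer: (0,2)=1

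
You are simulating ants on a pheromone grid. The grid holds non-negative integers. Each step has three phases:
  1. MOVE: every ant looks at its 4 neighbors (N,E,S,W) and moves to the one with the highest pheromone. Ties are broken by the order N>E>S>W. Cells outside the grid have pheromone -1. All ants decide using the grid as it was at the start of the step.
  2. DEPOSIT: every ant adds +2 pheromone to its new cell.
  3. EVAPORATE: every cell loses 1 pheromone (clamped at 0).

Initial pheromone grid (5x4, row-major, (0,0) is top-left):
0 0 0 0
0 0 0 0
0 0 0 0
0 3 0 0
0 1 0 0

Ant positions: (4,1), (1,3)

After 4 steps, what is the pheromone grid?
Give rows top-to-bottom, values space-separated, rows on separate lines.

After step 1: ants at (3,1),(0,3)
  0 0 0 1
  0 0 0 0
  0 0 0 0
  0 4 0 0
  0 0 0 0
After step 2: ants at (2,1),(1,3)
  0 0 0 0
  0 0 0 1
  0 1 0 0
  0 3 0 0
  0 0 0 0
After step 3: ants at (3,1),(0,3)
  0 0 0 1
  0 0 0 0
  0 0 0 0
  0 4 0 0
  0 0 0 0
After step 4: ants at (2,1),(1,3)
  0 0 0 0
  0 0 0 1
  0 1 0 0
  0 3 0 0
  0 0 0 0

0 0 0 0
0 0 0 1
0 1 0 0
0 3 0 0
0 0 0 0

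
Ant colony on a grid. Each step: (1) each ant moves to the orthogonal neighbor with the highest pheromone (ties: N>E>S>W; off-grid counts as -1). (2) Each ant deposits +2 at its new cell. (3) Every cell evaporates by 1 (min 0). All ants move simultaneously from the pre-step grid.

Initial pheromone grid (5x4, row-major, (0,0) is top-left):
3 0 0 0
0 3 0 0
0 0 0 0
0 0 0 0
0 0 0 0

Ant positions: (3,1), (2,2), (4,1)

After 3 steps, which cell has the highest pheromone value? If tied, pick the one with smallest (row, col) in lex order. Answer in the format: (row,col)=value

Step 1: ant0:(3,1)->N->(2,1) | ant1:(2,2)->N->(1,2) | ant2:(4,1)->N->(3,1)
  grid max=2 at (0,0)
Step 2: ant0:(2,1)->N->(1,1) | ant1:(1,2)->W->(1,1) | ant2:(3,1)->N->(2,1)
  grid max=5 at (1,1)
Step 3: ant0:(1,1)->S->(2,1) | ant1:(1,1)->S->(2,1) | ant2:(2,1)->N->(1,1)
  grid max=6 at (1,1)
Final grid:
  0 0 0 0
  0 6 0 0
  0 5 0 0
  0 0 0 0
  0 0 0 0
Max pheromone 6 at (1,1)

Answer: (1,1)=6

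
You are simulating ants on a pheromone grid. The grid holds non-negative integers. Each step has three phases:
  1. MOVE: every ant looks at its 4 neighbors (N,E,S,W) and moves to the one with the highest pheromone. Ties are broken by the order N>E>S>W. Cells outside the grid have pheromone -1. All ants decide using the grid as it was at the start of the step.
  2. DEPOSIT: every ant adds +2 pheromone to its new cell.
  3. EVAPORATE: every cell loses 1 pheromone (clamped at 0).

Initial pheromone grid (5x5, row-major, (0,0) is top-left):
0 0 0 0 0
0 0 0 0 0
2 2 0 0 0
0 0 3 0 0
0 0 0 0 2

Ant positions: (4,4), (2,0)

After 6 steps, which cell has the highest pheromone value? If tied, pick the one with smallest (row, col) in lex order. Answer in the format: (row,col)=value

Step 1: ant0:(4,4)->N->(3,4) | ant1:(2,0)->E->(2,1)
  grid max=3 at (2,1)
Step 2: ant0:(3,4)->S->(4,4) | ant1:(2,1)->W->(2,0)
  grid max=2 at (2,0)
Step 3: ant0:(4,4)->N->(3,4) | ant1:(2,0)->E->(2,1)
  grid max=3 at (2,1)
Step 4: ant0:(3,4)->S->(4,4) | ant1:(2,1)->W->(2,0)
  grid max=2 at (2,0)
Step 5: ant0:(4,4)->N->(3,4) | ant1:(2,0)->E->(2,1)
  grid max=3 at (2,1)
Step 6: ant0:(3,4)->S->(4,4) | ant1:(2,1)->W->(2,0)
  grid max=2 at (2,0)
Final grid:
  0 0 0 0 0
  0 0 0 0 0
  2 2 0 0 0
  0 0 0 0 0
  0 0 0 0 2
Max pheromone 2 at (2,0)

Answer: (2,0)=2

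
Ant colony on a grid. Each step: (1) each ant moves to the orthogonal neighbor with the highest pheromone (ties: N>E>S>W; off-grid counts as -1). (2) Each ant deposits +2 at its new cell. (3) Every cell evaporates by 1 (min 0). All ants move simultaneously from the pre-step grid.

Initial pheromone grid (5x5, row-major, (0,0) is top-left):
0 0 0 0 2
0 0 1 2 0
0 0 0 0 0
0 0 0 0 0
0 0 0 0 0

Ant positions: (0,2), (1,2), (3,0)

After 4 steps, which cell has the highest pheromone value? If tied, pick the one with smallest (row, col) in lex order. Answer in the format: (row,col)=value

Answer: (1,3)=6

Derivation:
Step 1: ant0:(0,2)->S->(1,2) | ant1:(1,2)->E->(1,3) | ant2:(3,0)->N->(2,0)
  grid max=3 at (1,3)
Step 2: ant0:(1,2)->E->(1,3) | ant1:(1,3)->W->(1,2) | ant2:(2,0)->N->(1,0)
  grid max=4 at (1,3)
Step 3: ant0:(1,3)->W->(1,2) | ant1:(1,2)->E->(1,3) | ant2:(1,0)->N->(0,0)
  grid max=5 at (1,3)
Step 4: ant0:(1,2)->E->(1,3) | ant1:(1,3)->W->(1,2) | ant2:(0,0)->E->(0,1)
  grid max=6 at (1,3)
Final grid:
  0 1 0 0 0
  0 0 5 6 0
  0 0 0 0 0
  0 0 0 0 0
  0 0 0 0 0
Max pheromone 6 at (1,3)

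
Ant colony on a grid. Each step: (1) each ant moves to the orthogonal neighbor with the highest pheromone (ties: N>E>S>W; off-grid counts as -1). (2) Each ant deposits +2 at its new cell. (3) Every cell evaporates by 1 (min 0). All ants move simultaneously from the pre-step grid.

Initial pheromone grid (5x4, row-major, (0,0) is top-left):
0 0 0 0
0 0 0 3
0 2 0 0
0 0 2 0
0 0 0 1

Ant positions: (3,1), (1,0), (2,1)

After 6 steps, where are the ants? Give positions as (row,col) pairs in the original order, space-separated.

Step 1: ant0:(3,1)->N->(2,1) | ant1:(1,0)->N->(0,0) | ant2:(2,1)->N->(1,1)
  grid max=3 at (2,1)
Step 2: ant0:(2,1)->N->(1,1) | ant1:(0,0)->E->(0,1) | ant2:(1,1)->S->(2,1)
  grid max=4 at (2,1)
Step 3: ant0:(1,1)->S->(2,1) | ant1:(0,1)->S->(1,1) | ant2:(2,1)->N->(1,1)
  grid max=5 at (1,1)
Step 4: ant0:(2,1)->N->(1,1) | ant1:(1,1)->S->(2,1) | ant2:(1,1)->S->(2,1)
  grid max=8 at (2,1)
Step 5: ant0:(1,1)->S->(2,1) | ant1:(2,1)->N->(1,1) | ant2:(2,1)->N->(1,1)
  grid max=9 at (1,1)
Step 6: ant0:(2,1)->N->(1,1) | ant1:(1,1)->S->(2,1) | ant2:(1,1)->S->(2,1)
  grid max=12 at (2,1)

(1,1) (2,1) (2,1)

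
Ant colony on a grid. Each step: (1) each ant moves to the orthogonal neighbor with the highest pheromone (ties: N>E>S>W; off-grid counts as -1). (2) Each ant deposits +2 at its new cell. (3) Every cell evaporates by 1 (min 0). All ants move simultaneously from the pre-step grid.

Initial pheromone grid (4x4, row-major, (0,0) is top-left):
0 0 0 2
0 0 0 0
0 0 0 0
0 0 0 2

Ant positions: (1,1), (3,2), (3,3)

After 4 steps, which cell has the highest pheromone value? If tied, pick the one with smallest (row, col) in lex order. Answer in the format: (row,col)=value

Step 1: ant0:(1,1)->N->(0,1) | ant1:(3,2)->E->(3,3) | ant2:(3,3)->N->(2,3)
  grid max=3 at (3,3)
Step 2: ant0:(0,1)->E->(0,2) | ant1:(3,3)->N->(2,3) | ant2:(2,3)->S->(3,3)
  grid max=4 at (3,3)
Step 3: ant0:(0,2)->E->(0,3) | ant1:(2,3)->S->(3,3) | ant2:(3,3)->N->(2,3)
  grid max=5 at (3,3)
Step 4: ant0:(0,3)->S->(1,3) | ant1:(3,3)->N->(2,3) | ant2:(2,3)->S->(3,3)
  grid max=6 at (3,3)
Final grid:
  0 0 0 0
  0 0 0 1
  0 0 0 4
  0 0 0 6
Max pheromone 6 at (3,3)

Answer: (3,3)=6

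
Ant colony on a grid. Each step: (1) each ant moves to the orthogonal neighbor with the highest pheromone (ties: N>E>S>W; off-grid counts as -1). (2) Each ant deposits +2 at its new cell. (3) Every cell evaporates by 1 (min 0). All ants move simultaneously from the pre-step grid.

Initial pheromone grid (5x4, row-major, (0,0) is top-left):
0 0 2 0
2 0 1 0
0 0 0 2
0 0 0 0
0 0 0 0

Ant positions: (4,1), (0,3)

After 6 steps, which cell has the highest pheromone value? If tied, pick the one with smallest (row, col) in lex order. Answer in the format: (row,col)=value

Step 1: ant0:(4,1)->N->(3,1) | ant1:(0,3)->W->(0,2)
  grid max=3 at (0,2)
Step 2: ant0:(3,1)->N->(2,1) | ant1:(0,2)->E->(0,3)
  grid max=2 at (0,2)
Step 3: ant0:(2,1)->N->(1,1) | ant1:(0,3)->W->(0,2)
  grid max=3 at (0,2)
Step 4: ant0:(1,1)->N->(0,1) | ant1:(0,2)->E->(0,3)
  grid max=2 at (0,2)
Step 5: ant0:(0,1)->E->(0,2) | ant1:(0,3)->W->(0,2)
  grid max=5 at (0,2)
Step 6: ant0:(0,2)->E->(0,3) | ant1:(0,2)->E->(0,3)
  grid max=4 at (0,2)
Final grid:
  0 0 4 3
  0 0 0 0
  0 0 0 0
  0 0 0 0
  0 0 0 0
Max pheromone 4 at (0,2)

Answer: (0,2)=4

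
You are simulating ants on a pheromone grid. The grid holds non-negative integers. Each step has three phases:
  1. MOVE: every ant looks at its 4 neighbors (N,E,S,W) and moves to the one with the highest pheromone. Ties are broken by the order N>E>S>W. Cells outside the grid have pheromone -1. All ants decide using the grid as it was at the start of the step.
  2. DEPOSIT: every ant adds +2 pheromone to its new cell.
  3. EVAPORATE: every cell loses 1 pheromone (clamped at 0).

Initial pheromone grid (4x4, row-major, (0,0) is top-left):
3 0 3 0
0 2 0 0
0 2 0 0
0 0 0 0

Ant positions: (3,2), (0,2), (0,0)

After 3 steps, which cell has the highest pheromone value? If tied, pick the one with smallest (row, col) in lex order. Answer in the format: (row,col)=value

Answer: (0,2)=4

Derivation:
Step 1: ant0:(3,2)->N->(2,2) | ant1:(0,2)->E->(0,3) | ant2:(0,0)->E->(0,1)
  grid max=2 at (0,0)
Step 2: ant0:(2,2)->W->(2,1) | ant1:(0,3)->W->(0,2) | ant2:(0,1)->E->(0,2)
  grid max=5 at (0,2)
Step 3: ant0:(2,1)->N->(1,1) | ant1:(0,2)->E->(0,3) | ant2:(0,2)->E->(0,3)
  grid max=4 at (0,2)
Final grid:
  0 0 4 3
  0 1 0 0
  0 1 0 0
  0 0 0 0
Max pheromone 4 at (0,2)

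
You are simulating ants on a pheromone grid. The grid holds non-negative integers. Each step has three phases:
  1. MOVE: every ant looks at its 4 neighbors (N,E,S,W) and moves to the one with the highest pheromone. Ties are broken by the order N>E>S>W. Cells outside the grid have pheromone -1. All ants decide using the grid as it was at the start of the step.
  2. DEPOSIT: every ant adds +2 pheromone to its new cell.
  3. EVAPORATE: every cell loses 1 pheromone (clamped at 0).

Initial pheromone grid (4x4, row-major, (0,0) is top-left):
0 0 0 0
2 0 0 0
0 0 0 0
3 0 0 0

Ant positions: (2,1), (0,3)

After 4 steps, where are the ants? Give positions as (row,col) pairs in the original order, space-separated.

Step 1: ant0:(2,1)->N->(1,1) | ant1:(0,3)->S->(1,3)
  grid max=2 at (3,0)
Step 2: ant0:(1,1)->W->(1,0) | ant1:(1,3)->N->(0,3)
  grid max=2 at (1,0)
Step 3: ant0:(1,0)->N->(0,0) | ant1:(0,3)->S->(1,3)
  grid max=1 at (0,0)
Step 4: ant0:(0,0)->S->(1,0) | ant1:(1,3)->N->(0,3)
  grid max=2 at (1,0)

(1,0) (0,3)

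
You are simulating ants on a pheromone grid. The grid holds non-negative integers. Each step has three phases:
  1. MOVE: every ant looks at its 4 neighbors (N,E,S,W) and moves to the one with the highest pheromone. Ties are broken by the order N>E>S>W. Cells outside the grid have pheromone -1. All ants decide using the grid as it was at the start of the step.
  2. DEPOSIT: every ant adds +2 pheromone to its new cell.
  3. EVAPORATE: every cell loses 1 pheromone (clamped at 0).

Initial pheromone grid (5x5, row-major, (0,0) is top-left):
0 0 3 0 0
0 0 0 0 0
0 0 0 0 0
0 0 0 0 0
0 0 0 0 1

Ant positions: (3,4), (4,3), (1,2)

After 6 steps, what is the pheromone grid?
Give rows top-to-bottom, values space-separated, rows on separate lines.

After step 1: ants at (4,4),(4,4),(0,2)
  0 0 4 0 0
  0 0 0 0 0
  0 0 0 0 0
  0 0 0 0 0
  0 0 0 0 4
After step 2: ants at (3,4),(3,4),(0,3)
  0 0 3 1 0
  0 0 0 0 0
  0 0 0 0 0
  0 0 0 0 3
  0 0 0 0 3
After step 3: ants at (4,4),(4,4),(0,2)
  0 0 4 0 0
  0 0 0 0 0
  0 0 0 0 0
  0 0 0 0 2
  0 0 0 0 6
After step 4: ants at (3,4),(3,4),(0,3)
  0 0 3 1 0
  0 0 0 0 0
  0 0 0 0 0
  0 0 0 0 5
  0 0 0 0 5
After step 5: ants at (4,4),(4,4),(0,2)
  0 0 4 0 0
  0 0 0 0 0
  0 0 0 0 0
  0 0 0 0 4
  0 0 0 0 8
After step 6: ants at (3,4),(3,4),(0,3)
  0 0 3 1 0
  0 0 0 0 0
  0 0 0 0 0
  0 0 0 0 7
  0 0 0 0 7

0 0 3 1 0
0 0 0 0 0
0 0 0 0 0
0 0 0 0 7
0 0 0 0 7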